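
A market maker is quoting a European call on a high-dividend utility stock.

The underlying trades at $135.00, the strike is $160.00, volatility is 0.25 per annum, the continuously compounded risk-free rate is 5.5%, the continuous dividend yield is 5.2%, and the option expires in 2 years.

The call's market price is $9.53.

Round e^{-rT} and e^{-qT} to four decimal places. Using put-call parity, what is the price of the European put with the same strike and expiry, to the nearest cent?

$31.20

e^(−qT) = e^(−0.052·2) = 0.9012;  e^(−rT) = e^(−0.055·2) = 0.8958
Put-call parity: C − P = S·e^(−qT) − K·e^(−rT) = 135·0.9012 − 160·0.8958 = 121.6620 − 143.3280 = -21.6660
P = C − (C − P) = 9.53 − (-21.6660) = 31.1960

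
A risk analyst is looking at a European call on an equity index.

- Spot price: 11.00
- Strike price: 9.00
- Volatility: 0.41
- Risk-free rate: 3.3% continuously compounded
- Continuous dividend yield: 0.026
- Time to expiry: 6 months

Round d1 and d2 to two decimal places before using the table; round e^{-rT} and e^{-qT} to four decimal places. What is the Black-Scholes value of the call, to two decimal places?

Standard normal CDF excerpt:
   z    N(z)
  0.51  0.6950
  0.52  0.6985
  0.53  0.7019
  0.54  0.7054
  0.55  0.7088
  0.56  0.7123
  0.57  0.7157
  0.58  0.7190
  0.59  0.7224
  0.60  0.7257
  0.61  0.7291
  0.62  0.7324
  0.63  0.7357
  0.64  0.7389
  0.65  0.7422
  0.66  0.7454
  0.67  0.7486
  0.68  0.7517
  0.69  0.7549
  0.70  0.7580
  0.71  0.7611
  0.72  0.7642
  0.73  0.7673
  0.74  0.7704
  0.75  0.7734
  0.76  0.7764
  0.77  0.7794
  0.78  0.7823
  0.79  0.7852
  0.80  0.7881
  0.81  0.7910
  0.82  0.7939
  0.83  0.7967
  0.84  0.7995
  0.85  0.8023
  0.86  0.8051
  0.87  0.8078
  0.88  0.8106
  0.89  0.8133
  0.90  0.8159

σ√T = 0.41 × 0.7071 = 0.2899
d₁ = [ln(11/9) + (0.033 − 0.026 + 0.41²/2)·0.5] / 0.2899 = [0.2007 + 0.0455] / 0.2899 = 0.8492 which rounds to 0.85
d₂ = d₁ − σ√T = 0.8492 − 0.2899 = 0.5593 which rounds to 0.56
exp(−qT) = exp(−0.026·0.5) = 0.9871;  exp(−rT) = exp(−0.033·0.5) = 0.9836
C = 11·0.9871·N(0.85) − 9·0.9836·N(0.56) = 11·0.9871·0.8023 − 9·0.9836·0.7123 = 8.7115 − 6.3056 = 2.4059

2.41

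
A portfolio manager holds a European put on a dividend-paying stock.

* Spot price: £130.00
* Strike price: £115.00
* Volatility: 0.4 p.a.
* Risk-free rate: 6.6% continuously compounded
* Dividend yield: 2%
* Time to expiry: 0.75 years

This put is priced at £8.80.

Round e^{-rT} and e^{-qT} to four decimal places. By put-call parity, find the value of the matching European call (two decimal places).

£27.42

exp(−qT) = exp(−0.02·0.75) = 0.9851;  exp(−rT) = exp(−0.066·0.75) = 0.9517
Put-call parity: C − P = S·e^(−qT) − K·e^(−rT) = 130·0.9851 − 115·0.9517 = 128.0630 − 109.4455 = 18.6175
C = P + (C − P) = 8.80 + (18.6175) = 27.4175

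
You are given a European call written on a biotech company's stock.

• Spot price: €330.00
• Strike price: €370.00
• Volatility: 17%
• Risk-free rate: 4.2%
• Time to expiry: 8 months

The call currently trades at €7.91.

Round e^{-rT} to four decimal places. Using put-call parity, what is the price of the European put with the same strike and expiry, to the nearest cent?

€37.70

exp(−rT) = exp(−0.042·0.6667) = 0.9724
Put-call parity: C − P = S − K·e^(−rT) = 330 − 370·0.9724 = 330 − 359.7880 = -29.7880
P = C − (C − P) = 7.91 − (-29.7880) = 37.6980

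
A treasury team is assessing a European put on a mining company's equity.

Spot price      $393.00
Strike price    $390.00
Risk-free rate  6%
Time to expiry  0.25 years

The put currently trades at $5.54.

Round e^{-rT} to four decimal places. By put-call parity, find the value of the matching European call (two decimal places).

$14.35

e^(−rT) = e^(−0.06·0.25) = 0.9851
Put-call parity: C − P = S − K·e^(−rT) = 393 − 390·0.9851 = 393 − 384.1890 = 8.8110
C = P + (C − P) = 5.54 + (8.8110) = 14.3510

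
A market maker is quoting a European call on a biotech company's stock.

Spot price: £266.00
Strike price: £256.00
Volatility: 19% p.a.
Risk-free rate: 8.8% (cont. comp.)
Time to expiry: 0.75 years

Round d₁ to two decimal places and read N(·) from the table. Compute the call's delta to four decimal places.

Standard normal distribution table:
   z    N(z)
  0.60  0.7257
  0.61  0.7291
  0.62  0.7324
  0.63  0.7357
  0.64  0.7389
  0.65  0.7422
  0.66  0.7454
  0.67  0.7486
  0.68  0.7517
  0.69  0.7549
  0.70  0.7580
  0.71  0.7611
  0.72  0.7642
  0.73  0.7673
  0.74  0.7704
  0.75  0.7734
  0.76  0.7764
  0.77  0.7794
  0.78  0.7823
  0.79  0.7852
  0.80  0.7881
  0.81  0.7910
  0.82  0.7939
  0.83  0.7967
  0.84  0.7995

0.7642

T = 0.75;  σ√T = 0.1645
d₁ = [ln(266/256) + (0.088 + 0.19²/2)·0.75] / 0.1645 = [0.0383 + 0.0795] / 0.1645 = 0.7163 ⇒ 0.72
N(d₁) = N(0.72) = 0.7642
Δ_call = N(d₁) = 0.7642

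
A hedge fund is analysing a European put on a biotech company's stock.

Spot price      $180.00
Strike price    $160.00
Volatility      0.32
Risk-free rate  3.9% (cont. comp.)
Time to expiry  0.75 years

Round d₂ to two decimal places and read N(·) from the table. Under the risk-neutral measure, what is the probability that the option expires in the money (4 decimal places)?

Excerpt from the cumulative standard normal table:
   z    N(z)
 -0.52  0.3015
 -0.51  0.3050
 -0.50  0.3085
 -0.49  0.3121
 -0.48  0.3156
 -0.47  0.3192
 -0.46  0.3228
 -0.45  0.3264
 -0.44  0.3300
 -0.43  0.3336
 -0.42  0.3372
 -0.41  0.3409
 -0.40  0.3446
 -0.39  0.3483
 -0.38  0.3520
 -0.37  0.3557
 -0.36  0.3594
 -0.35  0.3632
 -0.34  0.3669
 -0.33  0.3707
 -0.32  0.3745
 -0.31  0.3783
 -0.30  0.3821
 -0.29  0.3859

0.3483

σ√T = 0.32·√0.75 = 0.2771
d₁ = [ln(180/160) + (0.039 + 0.32²/2)·0.75] / 0.2771 = [0.1178 + 0.0677] / 0.2771 = 0.6691 ⇒ 0.67
d₂ = d₁ − σ√T = 0.6691 − 0.2771 = 0.3920 ⇒ 0.39
Risk-neutral Pr[S_T < K] = N(−d₂) = N(-0.39) = 0.3483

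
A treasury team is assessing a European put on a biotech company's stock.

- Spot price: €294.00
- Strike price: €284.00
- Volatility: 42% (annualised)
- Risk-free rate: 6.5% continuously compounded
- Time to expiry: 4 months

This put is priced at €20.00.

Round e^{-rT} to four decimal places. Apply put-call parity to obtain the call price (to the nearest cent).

e^(−rT) = e^(−0.065·0.3333) = 0.9786
Put-call parity: C − P = S − K·e^(−rT) = 294 − 284·0.9786 = 294 − 277.9224 = 16.0776
C = P + (C − P) = 20.00 + (16.0776) = 36.0776

€36.08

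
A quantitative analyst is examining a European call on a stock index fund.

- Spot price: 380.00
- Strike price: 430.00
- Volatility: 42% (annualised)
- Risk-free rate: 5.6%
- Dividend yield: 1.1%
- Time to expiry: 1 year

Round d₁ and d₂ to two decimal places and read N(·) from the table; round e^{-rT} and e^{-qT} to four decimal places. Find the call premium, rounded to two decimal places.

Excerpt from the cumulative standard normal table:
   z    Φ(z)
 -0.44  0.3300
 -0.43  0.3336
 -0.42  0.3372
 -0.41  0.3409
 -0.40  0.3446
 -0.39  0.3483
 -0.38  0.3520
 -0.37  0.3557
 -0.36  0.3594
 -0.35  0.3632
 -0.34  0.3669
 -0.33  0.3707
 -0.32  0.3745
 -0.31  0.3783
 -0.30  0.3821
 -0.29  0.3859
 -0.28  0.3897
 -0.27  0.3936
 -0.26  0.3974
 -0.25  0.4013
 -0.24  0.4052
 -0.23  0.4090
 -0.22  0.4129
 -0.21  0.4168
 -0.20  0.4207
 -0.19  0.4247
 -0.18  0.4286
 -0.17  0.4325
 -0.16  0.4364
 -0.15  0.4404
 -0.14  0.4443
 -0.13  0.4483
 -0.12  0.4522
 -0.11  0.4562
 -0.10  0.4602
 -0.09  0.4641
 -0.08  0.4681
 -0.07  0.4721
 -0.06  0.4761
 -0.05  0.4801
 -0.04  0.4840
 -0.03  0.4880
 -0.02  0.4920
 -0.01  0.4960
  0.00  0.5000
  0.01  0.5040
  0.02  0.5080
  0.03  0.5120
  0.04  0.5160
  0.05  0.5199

σ√T = 0.42 × 1.0000 = 0.4200
ln(S/K) + (r − q + σ²/2)T = ln(380/430) + (0.056 − 0.011 + 0.42²/2)·1 = -0.1236 + 0.1332 = 0.0096
d₁ = 0.0096 / 0.4200 = 0.0228 ⇒ 0.02
d₂ = d₁ − σ√T = 0.0228 − 0.4200 = -0.3972 ⇒ -0.40
e^(−qT) = e^(−0.011·1) = 0.9891;  e^(−rT) = e^(−0.056·1) = 0.9455
N(d₁) = N(0.02) = 0.5080;  N(d₂) = N(-0.40) = 0.3446
C = 380·0.9891·0.5080 − 430·0.9455·0.3446 = 190.9359 − 140.1023 = 50.8336

50.83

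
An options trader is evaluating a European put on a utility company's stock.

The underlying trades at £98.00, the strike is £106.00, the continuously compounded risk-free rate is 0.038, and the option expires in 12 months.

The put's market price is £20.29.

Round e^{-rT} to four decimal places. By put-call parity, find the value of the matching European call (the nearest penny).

exp(−rT) = exp(−0.038·1) = 0.9627
Put-call parity: C − P = S − K·e^(−rT) = 98 − 106·0.9627 = 98 − 102.0462 = -4.0462
C = P + (C − P) = 20.29 + (-4.0462) = 16.2438

£16.24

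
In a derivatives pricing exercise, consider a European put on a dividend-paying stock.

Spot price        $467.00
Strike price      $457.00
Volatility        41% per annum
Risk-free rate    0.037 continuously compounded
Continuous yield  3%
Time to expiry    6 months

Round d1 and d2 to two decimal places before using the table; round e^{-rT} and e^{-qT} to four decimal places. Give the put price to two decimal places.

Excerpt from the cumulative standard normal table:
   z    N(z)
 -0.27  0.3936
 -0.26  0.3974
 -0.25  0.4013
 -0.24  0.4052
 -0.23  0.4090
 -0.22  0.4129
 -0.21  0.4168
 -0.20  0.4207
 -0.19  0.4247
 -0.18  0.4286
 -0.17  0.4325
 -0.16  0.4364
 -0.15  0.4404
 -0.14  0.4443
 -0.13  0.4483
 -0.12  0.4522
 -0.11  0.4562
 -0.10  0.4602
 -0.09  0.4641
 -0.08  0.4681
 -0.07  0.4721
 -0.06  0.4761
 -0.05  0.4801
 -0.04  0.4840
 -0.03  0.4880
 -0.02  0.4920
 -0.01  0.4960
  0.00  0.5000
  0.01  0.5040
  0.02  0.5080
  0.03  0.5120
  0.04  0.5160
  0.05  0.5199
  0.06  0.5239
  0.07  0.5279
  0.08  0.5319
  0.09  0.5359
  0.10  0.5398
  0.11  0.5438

σ√T = 0.41 × 0.7071 = 0.2899
ln(S/K) + (r − q + σ²/2)T = ln(467/457) + (0.037 − 0.03 + 0.41²/2)·0.5 = 0.0216 + 0.0455 = 0.0672
d₁ = 0.0672 / 0.2899 = 0.2317 which rounds to 0.23
d₂ = d₁ − σ√T = 0.2317 − 0.2899 = -0.0582 which rounds to -0.06
e^(−qT) = e^(−0.03·0.5) = 0.9851;  e^(−rT) = e^(−0.037·0.5) = 0.9817
N(−d₂) = N(0.06) = 0.5239;  N(−d₁) = N(-0.23) = 0.4090
P = 457·0.9817·0.5239 − 467·0.9851·0.4090 = 235.0409 − 188.1571 = 46.8838

$46.88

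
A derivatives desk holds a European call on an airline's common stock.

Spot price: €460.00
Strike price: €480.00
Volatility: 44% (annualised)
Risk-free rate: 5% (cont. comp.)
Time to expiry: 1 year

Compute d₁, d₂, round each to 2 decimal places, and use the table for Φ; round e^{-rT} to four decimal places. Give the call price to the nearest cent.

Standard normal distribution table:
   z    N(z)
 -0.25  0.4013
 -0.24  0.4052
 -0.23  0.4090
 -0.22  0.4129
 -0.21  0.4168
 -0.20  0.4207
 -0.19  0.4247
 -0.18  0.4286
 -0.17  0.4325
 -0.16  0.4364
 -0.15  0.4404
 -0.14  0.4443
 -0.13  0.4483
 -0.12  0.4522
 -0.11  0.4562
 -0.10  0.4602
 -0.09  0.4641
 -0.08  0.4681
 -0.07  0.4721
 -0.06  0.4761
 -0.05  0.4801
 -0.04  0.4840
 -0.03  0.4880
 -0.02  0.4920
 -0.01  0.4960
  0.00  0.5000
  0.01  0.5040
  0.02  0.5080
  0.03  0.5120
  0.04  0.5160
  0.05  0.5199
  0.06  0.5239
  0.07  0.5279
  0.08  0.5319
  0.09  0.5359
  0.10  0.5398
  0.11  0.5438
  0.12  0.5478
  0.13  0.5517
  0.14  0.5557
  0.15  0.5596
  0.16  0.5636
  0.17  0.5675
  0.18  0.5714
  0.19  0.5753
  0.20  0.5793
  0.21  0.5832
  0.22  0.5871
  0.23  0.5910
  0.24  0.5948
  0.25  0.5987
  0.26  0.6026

€81.53

σ√T = 0.44 × 1.0000 = 0.4400
d₁ = [ln(460/480) + (0.05 + 0.44²/2)·1] / 0.4400 = [-0.0426 + 0.1468] / 0.4400 = 0.2369 ⇒ 0.24
d₂ = d₁ − σ√T = 0.2369 − 0.4400 = -0.2031 ⇒ -0.20
exp(−rT) = exp(−0.05·1) = 0.9512
N(d₁) = N(0.24) = 0.5948;  N(d₂) = N(-0.20) = 0.4207
C = 460·0.5948 − 480·0.9512·0.4207 = 273.6080 − 192.0815 = 81.5265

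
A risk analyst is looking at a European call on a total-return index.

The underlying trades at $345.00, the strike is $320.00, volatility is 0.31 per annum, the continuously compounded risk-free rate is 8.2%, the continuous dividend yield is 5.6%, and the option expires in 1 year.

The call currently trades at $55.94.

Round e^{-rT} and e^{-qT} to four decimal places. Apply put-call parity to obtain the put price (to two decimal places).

exp(−qT) = exp(−0.056·1) = 0.9455;  exp(−rT) = exp(−0.082·1) = 0.9213
Put-call parity: C − P = S·e^(−qT) − K·e^(−rT) = 345·0.9455 − 320·0.9213 = 326.1975 − 294.8160 = 31.3815
P = C − (C − P) = 55.94 − (31.3815) = 24.5585

$24.56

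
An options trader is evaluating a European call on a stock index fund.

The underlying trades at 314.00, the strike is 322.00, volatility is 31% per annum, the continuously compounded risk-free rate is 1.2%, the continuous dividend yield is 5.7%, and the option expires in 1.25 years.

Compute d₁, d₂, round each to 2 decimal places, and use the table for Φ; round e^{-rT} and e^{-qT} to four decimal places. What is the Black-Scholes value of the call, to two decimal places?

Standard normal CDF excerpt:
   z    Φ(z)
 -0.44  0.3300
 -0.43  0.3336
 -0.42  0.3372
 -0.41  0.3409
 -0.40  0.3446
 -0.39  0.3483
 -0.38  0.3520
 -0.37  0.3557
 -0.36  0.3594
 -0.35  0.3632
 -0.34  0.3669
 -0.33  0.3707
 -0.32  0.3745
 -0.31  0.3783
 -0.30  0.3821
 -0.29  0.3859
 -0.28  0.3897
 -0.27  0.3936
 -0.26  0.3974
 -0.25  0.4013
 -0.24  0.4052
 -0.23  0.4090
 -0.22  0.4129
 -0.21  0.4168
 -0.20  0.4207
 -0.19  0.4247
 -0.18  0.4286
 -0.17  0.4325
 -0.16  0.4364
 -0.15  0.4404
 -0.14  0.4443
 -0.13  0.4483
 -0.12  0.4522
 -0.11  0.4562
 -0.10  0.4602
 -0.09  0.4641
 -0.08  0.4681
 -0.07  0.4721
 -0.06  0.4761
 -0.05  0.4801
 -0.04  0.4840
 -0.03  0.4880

31.08

T = 1.25;  σ√T = 0.3466
ln(S/K) + (r − q + σ²/2)T = ln(314/322) + (0.012 − 0.057 + 0.31²/2)·1.25 = -0.0252 + 0.0038 = -0.0213
d₁ = -0.0213 / 0.3466 = -0.0616 ⇒ -0.06
d₂ = d₁ − σ√T = -0.0616 − 0.3466 = -0.4082 ⇒ -0.41
e^(−qT) = e^(−0.057·1.25) = 0.9312;  e^(−rT) = e^(−0.012·1.25) = 0.9851
N(d₁) = N(-0.06) = 0.4761;  N(d₂) = N(-0.41) = 0.3409
C = 314·0.9312·0.4761 − 322·0.9851·0.3409 = 139.2101 − 108.1342 = 31.0759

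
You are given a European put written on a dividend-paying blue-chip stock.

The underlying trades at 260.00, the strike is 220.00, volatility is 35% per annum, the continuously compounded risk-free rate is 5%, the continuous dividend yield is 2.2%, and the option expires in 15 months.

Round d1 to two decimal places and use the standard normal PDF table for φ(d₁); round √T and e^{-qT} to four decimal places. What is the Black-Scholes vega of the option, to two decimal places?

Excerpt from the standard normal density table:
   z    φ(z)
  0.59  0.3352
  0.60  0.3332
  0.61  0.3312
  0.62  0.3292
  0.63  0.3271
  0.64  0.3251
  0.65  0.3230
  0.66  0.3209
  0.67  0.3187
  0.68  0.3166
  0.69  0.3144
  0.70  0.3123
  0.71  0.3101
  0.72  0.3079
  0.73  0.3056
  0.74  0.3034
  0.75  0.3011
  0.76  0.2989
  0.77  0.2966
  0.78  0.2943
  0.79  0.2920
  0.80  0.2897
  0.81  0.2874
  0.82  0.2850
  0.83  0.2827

σ√T = 0.35·√1.25 = 0.3913
d₁ = [ln(260/220) + (0.05 − 0.022 + 0.35²/2)·1.25] / 0.3913 = [0.1671 + 0.1116] / 0.3913 = 0.7120 which rounds to 0.71
√T = √1.25 = 1.1180
φ(d₁) = φ(0.71) = 0.3101
exp(−qT) = exp(−0.022·1.25) = 0.9729
vega = S·exp(−qT)·φ(d₁)·√T = 260·0.9729·0.3101·1.1180 = 87.6971

87.70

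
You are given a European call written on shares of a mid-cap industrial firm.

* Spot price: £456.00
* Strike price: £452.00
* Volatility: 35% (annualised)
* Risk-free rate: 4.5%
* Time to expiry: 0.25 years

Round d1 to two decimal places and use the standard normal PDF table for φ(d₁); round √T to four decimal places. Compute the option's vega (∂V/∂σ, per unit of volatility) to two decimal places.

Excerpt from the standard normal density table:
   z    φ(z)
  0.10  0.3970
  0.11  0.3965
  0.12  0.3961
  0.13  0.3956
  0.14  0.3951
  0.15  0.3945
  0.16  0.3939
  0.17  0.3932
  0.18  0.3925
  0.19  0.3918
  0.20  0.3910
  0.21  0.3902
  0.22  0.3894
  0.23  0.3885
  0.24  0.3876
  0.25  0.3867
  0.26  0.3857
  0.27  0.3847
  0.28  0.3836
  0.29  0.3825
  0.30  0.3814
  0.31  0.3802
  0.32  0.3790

σ√T = 0.35 × 0.5000 = 0.1750
d₁ = [ln(456/452) + (0.045 + 0.35²/2)·0.25] / 0.1750 = [0.0088 + 0.0266] / 0.1750 = 0.2021 which rounds to 0.20
√T = √0.25 = 0.5000
φ(d₁) = φ(0.20) = 0.3910
vega = S·φ(d₁)·√T = 456·0.3910·0.5000 = 89.1480

89.15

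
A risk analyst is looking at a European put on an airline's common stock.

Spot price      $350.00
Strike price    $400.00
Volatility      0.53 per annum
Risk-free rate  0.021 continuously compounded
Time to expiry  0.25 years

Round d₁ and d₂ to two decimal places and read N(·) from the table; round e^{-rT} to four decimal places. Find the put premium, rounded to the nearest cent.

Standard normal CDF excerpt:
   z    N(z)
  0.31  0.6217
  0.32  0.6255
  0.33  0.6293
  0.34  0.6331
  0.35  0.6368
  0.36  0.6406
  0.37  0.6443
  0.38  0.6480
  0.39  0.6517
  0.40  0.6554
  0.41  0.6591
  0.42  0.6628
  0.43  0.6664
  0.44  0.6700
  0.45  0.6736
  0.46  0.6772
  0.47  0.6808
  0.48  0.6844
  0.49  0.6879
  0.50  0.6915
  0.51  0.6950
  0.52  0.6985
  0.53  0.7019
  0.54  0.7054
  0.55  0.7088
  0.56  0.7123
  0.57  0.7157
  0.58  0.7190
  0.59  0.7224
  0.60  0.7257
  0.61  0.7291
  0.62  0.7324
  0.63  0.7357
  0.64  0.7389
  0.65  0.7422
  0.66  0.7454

σ√T = 0.53·√0.25 = 0.2650
d₁ = [ln(350/400) + (0.021 + 0.53²/2)·0.25] / 0.2650 = [-0.1335 + 0.0404] / 0.2650 = -0.3516 ⇒ -0.35
d₂ = d₁ − σ√T = -0.3516 − 0.2650 = -0.6166 ⇒ -0.62
e^(−rT) = e^(−0.021·0.25) = 0.9948
P = 400·0.9948·N(0.62) − 350·N(0.35) = 400·0.9948·0.7324 − 350·0.6368 = 291.4366 − 222.8800 = 68.5566

$68.56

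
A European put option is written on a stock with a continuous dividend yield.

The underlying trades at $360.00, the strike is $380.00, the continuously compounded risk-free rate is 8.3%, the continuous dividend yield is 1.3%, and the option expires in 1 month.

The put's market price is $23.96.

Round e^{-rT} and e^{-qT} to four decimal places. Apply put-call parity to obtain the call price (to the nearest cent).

exp(−qT) = exp(−0.013·0.08333) = 0.9989;  exp(−rT) = exp(−0.083·0.08333) = 0.9931
Put-call parity: C − P = S·e^(−qT) − K·e^(−rT) = 360·0.9989 − 380·0.9931 = 359.6040 − 377.3780 = -17.7740
C = P + (C − P) = 23.96 + (-17.7740) = 6.1860

$6.19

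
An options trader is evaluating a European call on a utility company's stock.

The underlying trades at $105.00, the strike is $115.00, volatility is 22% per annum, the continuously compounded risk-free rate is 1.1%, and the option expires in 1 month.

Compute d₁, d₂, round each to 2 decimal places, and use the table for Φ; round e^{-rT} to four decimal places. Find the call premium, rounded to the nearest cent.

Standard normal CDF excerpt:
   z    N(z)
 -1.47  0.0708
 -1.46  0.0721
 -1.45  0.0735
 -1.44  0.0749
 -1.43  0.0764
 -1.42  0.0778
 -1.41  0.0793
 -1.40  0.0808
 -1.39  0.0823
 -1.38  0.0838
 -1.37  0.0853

$0.20

σ√T = 0.22 × 0.2887 = 0.0635
ln(S/K) + (r + σ²/2)T = ln(105/115) + (0.011 + 0.22²/2)·0.08333 = -0.0910 + 0.0029 = -0.0880
d₁ = -0.0880 / 0.0635 = -1.3862 → -1.39
d₂ = d₁ − σ√T = -1.3862 − 0.0635 = -1.4498 → -1.45
e^(−rT) = e^(−0.011·0.08333) = 0.9991
N(d₁) = N(-1.39) = 0.0823;  N(d₂) = N(-1.45) = 0.0735
C = 105·0.0823 − 115·0.9991·0.0735 = 8.6415 − 8.4449 = 0.1966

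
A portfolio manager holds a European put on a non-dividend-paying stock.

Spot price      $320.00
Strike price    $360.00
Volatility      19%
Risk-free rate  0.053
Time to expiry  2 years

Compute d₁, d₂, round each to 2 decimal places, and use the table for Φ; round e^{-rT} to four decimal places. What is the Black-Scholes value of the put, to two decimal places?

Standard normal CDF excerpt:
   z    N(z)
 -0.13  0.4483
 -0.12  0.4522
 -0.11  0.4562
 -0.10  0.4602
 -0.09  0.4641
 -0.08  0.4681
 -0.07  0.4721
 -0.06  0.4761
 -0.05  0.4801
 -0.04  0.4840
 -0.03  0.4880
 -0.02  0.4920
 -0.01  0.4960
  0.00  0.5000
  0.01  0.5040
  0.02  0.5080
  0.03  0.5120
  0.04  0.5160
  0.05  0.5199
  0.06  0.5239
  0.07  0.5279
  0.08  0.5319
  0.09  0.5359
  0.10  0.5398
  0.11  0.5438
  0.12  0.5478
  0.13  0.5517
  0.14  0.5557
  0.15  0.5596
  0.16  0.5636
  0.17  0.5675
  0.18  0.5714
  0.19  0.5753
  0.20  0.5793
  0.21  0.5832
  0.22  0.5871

σ√T = 0.19·√2 = 0.2687
d₁ = [ln(320/360) + (0.053 + ½·0.19²)·2] / (σ√T) = (-0.1178 + 0.1421) / 0.2687 = 0.0905 which rounds to 0.09
d₂ = 0.0905 − 0.2687 = -0.1782 which rounds to -0.18
exp(−rT) = exp(−0.053·2) = 0.8994
N(−d₂) = N(0.18) = 0.5714;  N(−d₁) = N(-0.09) = 0.4641
P = 360·0.8994·0.5714 − 320·0.4641 = 185.0102 − 148.5120 = 36.4982

$36.50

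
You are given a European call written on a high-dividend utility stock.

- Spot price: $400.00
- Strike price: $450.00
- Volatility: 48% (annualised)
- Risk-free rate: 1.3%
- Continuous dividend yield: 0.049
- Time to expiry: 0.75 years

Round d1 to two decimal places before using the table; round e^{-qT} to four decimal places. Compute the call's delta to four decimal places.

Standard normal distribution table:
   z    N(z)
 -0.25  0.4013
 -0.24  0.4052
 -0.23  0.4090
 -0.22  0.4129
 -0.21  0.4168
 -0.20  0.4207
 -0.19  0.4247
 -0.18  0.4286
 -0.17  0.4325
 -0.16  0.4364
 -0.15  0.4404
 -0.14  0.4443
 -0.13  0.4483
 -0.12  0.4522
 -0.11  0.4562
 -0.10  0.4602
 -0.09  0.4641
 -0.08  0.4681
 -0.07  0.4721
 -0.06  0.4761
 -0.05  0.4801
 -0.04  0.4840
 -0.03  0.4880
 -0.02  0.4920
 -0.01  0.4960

0.4283

σ√T = 0.48·√0.75 = 0.4157
d₁ = [ln(400/450) + (0.013 − 0.049 + ½·0.48²)·0.75] / (σ√T) = (-0.1178 + 0.0594) / 0.4157 = -0.1404 which rounds to -0.14
N(d₁) = N(-0.14) = 0.4443
Δ_call = e^(−qT)·N(d₁) = 0.9639·0.4443 = 0.4283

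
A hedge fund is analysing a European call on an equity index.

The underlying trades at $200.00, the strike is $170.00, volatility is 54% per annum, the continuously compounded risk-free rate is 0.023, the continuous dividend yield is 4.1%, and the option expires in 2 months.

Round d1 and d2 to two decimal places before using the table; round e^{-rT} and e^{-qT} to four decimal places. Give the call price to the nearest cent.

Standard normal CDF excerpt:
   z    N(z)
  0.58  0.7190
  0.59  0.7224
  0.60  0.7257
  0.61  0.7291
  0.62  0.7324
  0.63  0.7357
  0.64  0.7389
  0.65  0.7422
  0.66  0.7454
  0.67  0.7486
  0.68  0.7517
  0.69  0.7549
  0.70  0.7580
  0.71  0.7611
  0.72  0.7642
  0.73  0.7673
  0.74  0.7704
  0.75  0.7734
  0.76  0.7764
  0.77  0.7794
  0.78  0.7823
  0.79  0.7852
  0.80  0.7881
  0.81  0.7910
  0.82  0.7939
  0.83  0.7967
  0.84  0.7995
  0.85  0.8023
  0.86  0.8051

T = 0.1667;  σ√T = 0.2205
d₁ = [ln(200/170) + (0.023 − 0.041 + 0.54²/2)·0.1667] / 0.2205 = [0.1625 + 0.0213] / 0.2205 = 0.8338 ⇒ 0.83
d₂ = d₁ − σ√T = 0.8338 − 0.2205 = 0.6134 ⇒ 0.61
e^(−qT) = e^(−0.041·0.1667) = 0.9932;  e^(−rT) = e^(−0.023·0.1667) = 0.9962
N(d₁) = N(0.83) = 0.7967;  N(d₂) = N(0.61) = 0.7291
C = 200·0.9932·0.7967 − 170·0.9962·0.7291 = 158.2565 − 123.4760 = 34.7805

$34.78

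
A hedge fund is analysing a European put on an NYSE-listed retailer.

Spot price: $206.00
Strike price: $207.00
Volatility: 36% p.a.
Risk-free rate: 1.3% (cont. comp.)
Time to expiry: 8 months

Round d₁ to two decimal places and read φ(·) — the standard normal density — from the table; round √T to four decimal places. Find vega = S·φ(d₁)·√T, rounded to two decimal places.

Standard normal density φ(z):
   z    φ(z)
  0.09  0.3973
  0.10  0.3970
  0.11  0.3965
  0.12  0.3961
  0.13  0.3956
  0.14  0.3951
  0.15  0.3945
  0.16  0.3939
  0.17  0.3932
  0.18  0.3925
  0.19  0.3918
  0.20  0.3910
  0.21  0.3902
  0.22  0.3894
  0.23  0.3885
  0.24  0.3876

66.25

σ√T = 0.36 × 0.8165 = 0.2939
d₁ = [ln(206/207) + (0.013 + 0.36²/2)·0.6667] / 0.2939 = [-0.0048 + 0.0519] / 0.2939 = 0.1600 ⇒ 0.16
√T = √0.6667 = 0.8165
φ(d₁) = φ(0.16) = 0.3939
vega = S·φ(d₁)·√T = 206·0.3939·0.8165 = 66.2536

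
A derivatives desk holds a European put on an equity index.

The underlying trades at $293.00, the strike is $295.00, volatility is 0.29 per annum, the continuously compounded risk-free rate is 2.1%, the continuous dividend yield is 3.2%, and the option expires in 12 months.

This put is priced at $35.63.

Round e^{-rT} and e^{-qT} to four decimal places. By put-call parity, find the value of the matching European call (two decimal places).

e^(−qT) = e^(−0.032·1) = 0.9685;  e^(−rT) = e^(−0.021·1) = 0.9792
Put-call parity: C − P = S·e^(−qT) − K·e^(−rT) = 293·0.9685 − 295·0.9792 = 283.7705 − 288.8640 = -5.0935
C = P + (C − P) = 35.63 + (-5.0935) = 30.5365

$30.54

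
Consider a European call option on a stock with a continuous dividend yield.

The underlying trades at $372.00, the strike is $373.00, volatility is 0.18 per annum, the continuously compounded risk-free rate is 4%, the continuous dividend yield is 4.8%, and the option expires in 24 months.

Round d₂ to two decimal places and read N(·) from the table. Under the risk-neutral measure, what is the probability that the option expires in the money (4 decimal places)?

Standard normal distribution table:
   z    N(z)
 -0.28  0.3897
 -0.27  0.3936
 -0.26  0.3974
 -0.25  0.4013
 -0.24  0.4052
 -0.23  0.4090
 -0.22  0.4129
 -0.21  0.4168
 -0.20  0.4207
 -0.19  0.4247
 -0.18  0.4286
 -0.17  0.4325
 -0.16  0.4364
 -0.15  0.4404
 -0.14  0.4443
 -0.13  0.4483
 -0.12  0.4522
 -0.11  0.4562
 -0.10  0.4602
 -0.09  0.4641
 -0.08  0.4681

σ√T = 0.18·√2 = 0.2546
d₁ = [ln(372/373) + (0.04 − 0.048 + ½·0.18²)·2] / (σ√T) = (-0.0027 + 0.0164) / 0.2546 = 0.0539 ≈ 0.05
d₂ = 0.0539 − 0.2546 = -0.2007 ≈ -0.20
Pr(exercise) under Q = N(d₂) = 0.4207

0.4207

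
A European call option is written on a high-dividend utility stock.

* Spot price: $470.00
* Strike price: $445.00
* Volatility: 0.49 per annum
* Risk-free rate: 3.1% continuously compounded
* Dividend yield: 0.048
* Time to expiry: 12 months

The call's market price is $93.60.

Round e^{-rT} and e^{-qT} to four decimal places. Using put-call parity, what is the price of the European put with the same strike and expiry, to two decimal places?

exp(−qT) = exp(−0.048·1) = 0.9531;  exp(−rT) = exp(−0.031·1) = 0.9695
Put-call parity: C − P = S·e^(−qT) − K·e^(−rT) = 470·0.9531 − 445·0.9695 = 447.9570 − 431.4275 = 16.5295
P = C − (C − P) = 93.60 − (16.5295) = 77.0705

$77.07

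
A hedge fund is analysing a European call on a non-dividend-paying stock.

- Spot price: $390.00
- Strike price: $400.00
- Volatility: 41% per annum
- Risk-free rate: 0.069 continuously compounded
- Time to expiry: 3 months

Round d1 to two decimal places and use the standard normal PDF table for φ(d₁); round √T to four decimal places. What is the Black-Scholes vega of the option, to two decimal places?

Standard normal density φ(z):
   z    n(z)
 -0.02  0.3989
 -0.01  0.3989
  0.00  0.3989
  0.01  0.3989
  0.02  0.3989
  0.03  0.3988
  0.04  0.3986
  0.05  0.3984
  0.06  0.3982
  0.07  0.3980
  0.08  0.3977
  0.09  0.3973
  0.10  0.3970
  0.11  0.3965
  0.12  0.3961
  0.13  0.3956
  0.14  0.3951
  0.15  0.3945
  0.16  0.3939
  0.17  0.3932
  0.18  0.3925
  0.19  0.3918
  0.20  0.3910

77.65

σ√T = 0.41·√0.25 = 0.2050
ln(S/K) + (r + σ²/2)T = ln(390/400) + (0.069 + 0.41²/2)·0.25 = -0.0253 + 0.0383 = 0.0129
d₁ = 0.0129 / 0.2050 = 0.0631 → 0.06
√T = √0.25 = 0.5000
φ(d₁) = φ(0.06) = 0.3982
vega = S·φ(d₁)·√T = 390·0.3982·0.5000 = 77.6490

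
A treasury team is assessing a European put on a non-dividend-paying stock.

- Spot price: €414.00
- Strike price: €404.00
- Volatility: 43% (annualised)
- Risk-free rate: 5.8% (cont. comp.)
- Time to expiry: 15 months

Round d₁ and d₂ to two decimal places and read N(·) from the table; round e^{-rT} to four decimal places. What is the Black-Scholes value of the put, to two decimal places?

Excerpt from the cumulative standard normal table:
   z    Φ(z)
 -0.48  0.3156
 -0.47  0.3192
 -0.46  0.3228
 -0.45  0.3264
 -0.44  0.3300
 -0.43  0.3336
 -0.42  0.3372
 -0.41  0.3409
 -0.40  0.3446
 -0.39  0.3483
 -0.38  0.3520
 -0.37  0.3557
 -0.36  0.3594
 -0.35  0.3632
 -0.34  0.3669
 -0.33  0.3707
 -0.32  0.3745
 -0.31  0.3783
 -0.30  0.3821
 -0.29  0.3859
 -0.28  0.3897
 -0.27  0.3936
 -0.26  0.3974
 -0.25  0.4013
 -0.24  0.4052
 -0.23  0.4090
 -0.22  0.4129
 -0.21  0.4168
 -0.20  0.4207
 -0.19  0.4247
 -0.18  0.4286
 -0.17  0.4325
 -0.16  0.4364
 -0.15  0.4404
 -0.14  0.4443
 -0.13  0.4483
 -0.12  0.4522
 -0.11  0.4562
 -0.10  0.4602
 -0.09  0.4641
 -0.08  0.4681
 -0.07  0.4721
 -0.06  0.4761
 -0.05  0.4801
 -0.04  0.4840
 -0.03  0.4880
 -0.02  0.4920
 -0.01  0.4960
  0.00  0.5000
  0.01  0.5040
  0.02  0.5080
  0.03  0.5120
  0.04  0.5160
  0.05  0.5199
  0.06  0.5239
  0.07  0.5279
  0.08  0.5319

σ√T = 0.43·√1.25 = 0.4808
d₁ = [ln(414/404) + (0.058 + 0.43²/2)·1.25] / 0.4808 = [0.0245 + 0.1881] / 0.4808 = 0.4420 which rounds to 0.44
d₂ = d₁ − σ√T = 0.4420 − 0.4808 = -0.0387 which rounds to -0.04
e^(−rT) = e^(−0.058·1.25) = 0.9301
N(−d₂) = N(0.04) = 0.5160;  N(−d₁) = N(-0.44) = 0.3300
P = 404·0.9301·0.5160 − 414·0.3300 = 193.8924 − 136.6200 = 57.2724

€57.27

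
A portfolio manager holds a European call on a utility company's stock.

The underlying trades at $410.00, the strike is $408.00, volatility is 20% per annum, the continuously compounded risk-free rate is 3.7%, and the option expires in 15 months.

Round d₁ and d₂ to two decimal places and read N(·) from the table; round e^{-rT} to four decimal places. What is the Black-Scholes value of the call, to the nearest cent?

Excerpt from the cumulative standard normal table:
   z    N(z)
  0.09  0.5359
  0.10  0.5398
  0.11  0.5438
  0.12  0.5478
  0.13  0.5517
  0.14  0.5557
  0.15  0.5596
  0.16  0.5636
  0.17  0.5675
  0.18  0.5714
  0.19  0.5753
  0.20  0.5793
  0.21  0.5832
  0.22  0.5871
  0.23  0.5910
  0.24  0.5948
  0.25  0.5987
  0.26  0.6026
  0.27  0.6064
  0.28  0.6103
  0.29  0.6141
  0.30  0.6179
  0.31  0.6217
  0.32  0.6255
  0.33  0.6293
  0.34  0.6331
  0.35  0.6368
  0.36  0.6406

T = 1.25;  σ√T = 0.2236
d₁ = [ln(410/408) + (0.037 + 0.2²/2)·1.25] / 0.2236 = [0.0049 + 0.0713] / 0.2236 = 0.3405 ⇒ 0.34
d₂ = d₁ − σ√T = 0.3405 − 0.2236 = 0.1169 ⇒ 0.12
exp(−rT) = exp(−0.037·1.25) = 0.9548
C = 410·N(0.34) − 408·0.9548·N(0.12) = 410·0.6331 − 408·0.9548·0.5478 = 259.5710 − 213.4001 = 46.1709

$46.17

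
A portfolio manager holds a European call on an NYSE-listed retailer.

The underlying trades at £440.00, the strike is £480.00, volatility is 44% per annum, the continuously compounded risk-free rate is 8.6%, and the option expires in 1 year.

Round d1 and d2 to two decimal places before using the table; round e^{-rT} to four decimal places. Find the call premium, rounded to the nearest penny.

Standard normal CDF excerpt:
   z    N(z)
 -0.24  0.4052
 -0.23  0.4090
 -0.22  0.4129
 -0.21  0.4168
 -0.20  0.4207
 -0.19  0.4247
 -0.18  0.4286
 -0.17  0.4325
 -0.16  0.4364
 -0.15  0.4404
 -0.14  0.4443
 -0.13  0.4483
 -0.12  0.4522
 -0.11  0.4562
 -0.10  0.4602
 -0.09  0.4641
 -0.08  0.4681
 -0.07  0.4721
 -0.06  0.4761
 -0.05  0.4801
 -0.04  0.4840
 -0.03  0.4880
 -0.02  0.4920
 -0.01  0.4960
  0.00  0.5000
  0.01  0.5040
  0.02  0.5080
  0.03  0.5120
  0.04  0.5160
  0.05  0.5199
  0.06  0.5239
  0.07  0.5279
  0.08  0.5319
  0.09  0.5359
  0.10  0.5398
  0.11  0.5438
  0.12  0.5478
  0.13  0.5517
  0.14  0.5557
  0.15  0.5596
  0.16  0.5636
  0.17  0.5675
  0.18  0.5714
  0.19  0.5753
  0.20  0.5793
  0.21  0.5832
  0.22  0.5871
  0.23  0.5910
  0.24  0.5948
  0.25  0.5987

£76.46

σ√T = 0.44·√1 = 0.4400
ln(S/K) + (r + σ²/2)T = ln(440/480) + (0.086 + 0.44²/2)·1 = -0.0870 + 0.1828 = 0.0958
d₁ = 0.0958 / 0.4400 = 0.2177 ≈ 0.22
d₂ = d₁ − σ√T = 0.2177 − 0.4400 = -0.2223 ≈ -0.22
e^(−rT) = e^(−0.086·1) = 0.9176
C = 440·N(0.22) − 480·0.9176·N(-0.22) = 440·0.5871 − 480·0.9176·0.4129 = 258.3240 − 181.8610 = 76.4630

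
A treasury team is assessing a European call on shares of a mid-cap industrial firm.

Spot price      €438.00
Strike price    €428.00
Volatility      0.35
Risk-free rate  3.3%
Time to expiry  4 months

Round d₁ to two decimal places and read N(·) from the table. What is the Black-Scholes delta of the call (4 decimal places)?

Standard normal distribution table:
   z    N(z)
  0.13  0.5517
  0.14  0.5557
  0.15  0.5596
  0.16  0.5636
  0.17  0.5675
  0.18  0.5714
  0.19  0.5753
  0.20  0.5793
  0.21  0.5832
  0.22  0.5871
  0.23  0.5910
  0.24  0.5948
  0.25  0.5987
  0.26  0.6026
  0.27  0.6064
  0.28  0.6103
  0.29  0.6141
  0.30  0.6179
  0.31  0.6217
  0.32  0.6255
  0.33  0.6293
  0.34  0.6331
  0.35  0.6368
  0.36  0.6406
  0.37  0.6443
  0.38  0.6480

σ√T = 0.35·√0.3333 = 0.2021
d₁ = [ln(438/428) + (0.033 + ½·0.35²)·0.3333] / (σ√T) = (0.0231 + 0.0314) / 0.2021 = 0.2698 which rounds to 0.27
N(d₁) = N(0.27) = 0.6064
Δ_call = N(d₁) = 0.6064

0.6064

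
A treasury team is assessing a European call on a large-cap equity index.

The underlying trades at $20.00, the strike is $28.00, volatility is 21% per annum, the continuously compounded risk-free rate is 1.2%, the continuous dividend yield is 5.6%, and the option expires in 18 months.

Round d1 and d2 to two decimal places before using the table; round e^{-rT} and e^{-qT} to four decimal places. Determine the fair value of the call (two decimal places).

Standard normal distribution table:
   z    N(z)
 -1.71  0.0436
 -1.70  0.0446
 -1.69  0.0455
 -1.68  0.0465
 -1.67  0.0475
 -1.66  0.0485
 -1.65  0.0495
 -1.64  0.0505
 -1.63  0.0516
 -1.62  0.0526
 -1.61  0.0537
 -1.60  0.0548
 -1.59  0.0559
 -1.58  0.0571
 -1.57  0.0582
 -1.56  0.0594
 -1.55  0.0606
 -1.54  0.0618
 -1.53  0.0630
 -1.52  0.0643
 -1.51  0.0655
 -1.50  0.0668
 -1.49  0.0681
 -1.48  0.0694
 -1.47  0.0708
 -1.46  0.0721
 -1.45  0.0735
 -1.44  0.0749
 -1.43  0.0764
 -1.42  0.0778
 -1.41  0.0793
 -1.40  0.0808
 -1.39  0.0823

$0.13

σ√T = 0.21 × 1.2247 = 0.2572
ln(S/K) + (r − q + σ²/2)T = ln(20/28) + (0.012 − 0.056 + 0.21²/2)·1.5 = -0.3365 − 0.0329 = -0.3694
d₁ = -0.3694 / 0.2572 = -1.4362 → -1.44
d₂ = d₁ − σ√T = -1.4362 − 0.2572 = -1.6934 → -1.69
exp(−qT) = exp(−0.056·1.5) = 0.9194;  exp(−rT) = exp(−0.012·1.5) = 0.9822
N(d₁) = N(-1.44) = 0.0749;  N(d₂) = N(-1.69) = 0.0455
C = 20·0.9194·0.0749 − 28·0.9822·0.0455 = 1.3773 − 1.2513 = 0.1259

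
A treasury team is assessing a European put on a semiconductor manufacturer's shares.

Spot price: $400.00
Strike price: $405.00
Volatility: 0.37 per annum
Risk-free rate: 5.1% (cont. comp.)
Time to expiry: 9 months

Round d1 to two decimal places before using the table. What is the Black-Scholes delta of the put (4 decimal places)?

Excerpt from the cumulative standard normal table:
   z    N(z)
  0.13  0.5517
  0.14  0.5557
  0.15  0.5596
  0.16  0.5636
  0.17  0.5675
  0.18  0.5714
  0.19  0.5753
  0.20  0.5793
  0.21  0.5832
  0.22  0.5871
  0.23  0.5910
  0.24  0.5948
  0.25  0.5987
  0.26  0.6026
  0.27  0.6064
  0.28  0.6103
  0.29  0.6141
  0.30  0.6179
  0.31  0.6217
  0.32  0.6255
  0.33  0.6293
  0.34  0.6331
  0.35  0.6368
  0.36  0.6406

-0.4052

σ√T = 0.37·√0.75 = 0.3204
d₁ = [ln(400/405) + (0.051 + 0.37²/2)·0.75] / 0.3204 = [-0.0124 + 0.0896] / 0.3204 = 0.2408 → 0.24
N(d₁) = N(0.24) = 0.5948
Δ_put = N(d₁) − 1 = 0.5948 − 1 = -0.4052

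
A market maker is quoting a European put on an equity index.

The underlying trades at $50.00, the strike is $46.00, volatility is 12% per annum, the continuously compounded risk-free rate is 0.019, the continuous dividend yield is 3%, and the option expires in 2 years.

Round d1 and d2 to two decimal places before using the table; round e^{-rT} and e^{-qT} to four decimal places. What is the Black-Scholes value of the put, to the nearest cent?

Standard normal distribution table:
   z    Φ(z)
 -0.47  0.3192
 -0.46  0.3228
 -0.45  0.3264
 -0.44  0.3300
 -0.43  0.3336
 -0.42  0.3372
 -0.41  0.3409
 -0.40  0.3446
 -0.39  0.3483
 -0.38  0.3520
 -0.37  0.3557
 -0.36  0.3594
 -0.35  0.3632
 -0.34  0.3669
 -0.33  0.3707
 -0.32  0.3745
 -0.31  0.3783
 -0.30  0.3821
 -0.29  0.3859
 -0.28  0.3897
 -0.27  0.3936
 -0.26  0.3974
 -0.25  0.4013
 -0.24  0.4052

$1.89

σ√T = 0.12 × 1.4142 = 0.1697
d₁ = [ln(50/46) + (0.019 − 0.03 + 0.12²/2)·2] / 0.1697 = [0.0834 − 0.0076] / 0.1697 = 0.4465 ⇒ 0.45
d₂ = d₁ − σ√T = 0.4465 − 0.1697 = 0.2768 ⇒ 0.28
exp(−qT) = exp(−0.03·2) = 0.9418;  exp(−rT) = exp(−0.019·2) = 0.9627
P = 46·0.9627·N(-0.28) − 50·0.9418·N(-0.45) = 46·0.9627·0.3897 − 50·0.9418·0.3264 = 17.2576 − 15.3702 = 1.8874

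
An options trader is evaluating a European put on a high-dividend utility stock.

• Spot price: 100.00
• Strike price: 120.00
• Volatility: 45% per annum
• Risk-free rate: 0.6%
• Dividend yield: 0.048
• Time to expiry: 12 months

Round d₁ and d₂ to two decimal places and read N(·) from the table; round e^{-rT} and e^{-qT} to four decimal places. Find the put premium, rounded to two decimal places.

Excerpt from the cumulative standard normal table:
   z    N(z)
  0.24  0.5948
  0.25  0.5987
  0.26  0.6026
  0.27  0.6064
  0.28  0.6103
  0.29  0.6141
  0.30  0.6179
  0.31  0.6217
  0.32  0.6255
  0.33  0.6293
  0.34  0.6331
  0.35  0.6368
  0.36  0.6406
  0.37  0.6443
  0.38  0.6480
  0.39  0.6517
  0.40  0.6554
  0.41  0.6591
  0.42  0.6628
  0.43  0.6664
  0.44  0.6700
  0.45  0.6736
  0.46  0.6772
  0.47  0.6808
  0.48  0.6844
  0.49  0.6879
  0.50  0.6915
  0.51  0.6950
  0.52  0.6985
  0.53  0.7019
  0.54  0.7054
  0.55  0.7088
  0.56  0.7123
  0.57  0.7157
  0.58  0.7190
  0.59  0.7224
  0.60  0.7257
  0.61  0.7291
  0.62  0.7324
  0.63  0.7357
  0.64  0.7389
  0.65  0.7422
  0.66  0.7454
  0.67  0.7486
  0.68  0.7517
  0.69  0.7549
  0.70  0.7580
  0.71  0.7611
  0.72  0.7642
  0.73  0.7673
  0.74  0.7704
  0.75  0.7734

33.36

T = 1;  σ√T = 0.4500
d₁ = [ln(100/120) + (0.006 − 0.048 + ½·0.45²)·1] / (σ√T) = (-0.1823 + 0.0593) / 0.4500 = -0.2735 ≈ -0.27
d₂ = -0.2735 − 0.4500 = -0.7235 ≈ -0.72
e^(−qT) = e^(−0.048·1) = 0.9531;  e^(−rT) = e^(−0.006·1) = 0.9940
P = 120·0.9940·N(0.72) − 100·0.9531·N(0.27) = 120·0.9940·0.7642 − 100·0.9531·0.6064 = 91.1538 − 57.7960 = 33.3578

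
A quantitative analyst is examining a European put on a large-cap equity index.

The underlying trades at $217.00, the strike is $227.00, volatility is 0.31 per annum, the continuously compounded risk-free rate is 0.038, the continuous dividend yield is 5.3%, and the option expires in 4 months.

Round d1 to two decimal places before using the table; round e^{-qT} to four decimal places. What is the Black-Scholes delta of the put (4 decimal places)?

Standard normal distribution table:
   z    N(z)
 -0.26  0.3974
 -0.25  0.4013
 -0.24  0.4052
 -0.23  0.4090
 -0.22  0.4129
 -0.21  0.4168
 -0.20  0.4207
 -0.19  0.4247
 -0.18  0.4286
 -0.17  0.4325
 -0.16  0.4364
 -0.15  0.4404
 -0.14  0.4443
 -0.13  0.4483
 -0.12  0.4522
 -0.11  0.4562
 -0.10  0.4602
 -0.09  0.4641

-0.5652

σ√T = 0.31 × 0.5774 = 0.1790
ln(S/K) + (r − q + σ²/2)T = ln(217/227) + (0.038 − 0.053 + 0.31²/2)·0.3333 = -0.0451 + 0.0110 = -0.0340
d₁ = -0.0340 / 0.1790 = -0.1902 ≈ -0.19
N(d₁) = N(-0.19) = 0.4247
Δ_put = e^(−qT)·(N(d₁) − 1) = 0.9825·(0.4247 − 1) = -0.5652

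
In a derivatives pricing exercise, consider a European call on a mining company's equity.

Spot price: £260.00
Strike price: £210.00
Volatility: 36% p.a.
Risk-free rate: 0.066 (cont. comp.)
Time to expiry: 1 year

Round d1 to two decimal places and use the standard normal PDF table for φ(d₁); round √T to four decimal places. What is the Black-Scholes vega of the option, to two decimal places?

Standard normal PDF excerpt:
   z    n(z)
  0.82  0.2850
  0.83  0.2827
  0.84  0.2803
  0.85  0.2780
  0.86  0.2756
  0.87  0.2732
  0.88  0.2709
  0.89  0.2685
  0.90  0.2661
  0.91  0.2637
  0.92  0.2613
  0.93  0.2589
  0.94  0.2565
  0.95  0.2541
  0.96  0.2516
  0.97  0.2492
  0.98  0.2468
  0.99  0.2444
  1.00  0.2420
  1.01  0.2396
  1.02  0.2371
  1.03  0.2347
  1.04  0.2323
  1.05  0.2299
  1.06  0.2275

65.42

σ√T = 0.36 × 1.0000 = 0.3600
d₁ = [ln(260/210) + (0.066 + ½·0.36²)·1] / (σ√T) = (0.2136 + 0.1308) / 0.3600 = 0.9566 ⇒ 0.96
√T = √1 = 1.0000
φ(d₁) = φ(0.96) = 0.2516
vega = S·φ(d₁)·√T = 260·0.2516·1.0000 = 65.4160
(Call and put vega coincide under Black-Scholes.)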